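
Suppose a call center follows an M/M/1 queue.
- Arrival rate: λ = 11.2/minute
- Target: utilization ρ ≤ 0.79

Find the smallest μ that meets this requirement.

ρ = λ/μ, so μ = λ/ρ
μ ≥ 11.2/0.79 = 14.1772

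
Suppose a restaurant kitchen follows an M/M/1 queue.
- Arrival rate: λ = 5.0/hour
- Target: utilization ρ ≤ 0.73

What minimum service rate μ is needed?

ρ = λ/μ, so μ = λ/ρ
μ ≥ 5.0/0.73 = 6.8493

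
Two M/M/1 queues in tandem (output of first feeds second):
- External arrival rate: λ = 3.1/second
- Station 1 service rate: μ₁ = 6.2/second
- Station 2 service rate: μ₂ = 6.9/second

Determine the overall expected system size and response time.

By Jackson's theorem, each station behaves as independent M/M/1.
Station 1: ρ₁ = 3.1/6.2 = 0.5000, L₁ = ρ₁/(1-ρ₁) = λ/(μ₁-λ) = 3.1/3.10 = 1.0000
Station 2: ρ₂ = 3.1/6.9 = 0.4493, L₂ = ρ₂/(1-ρ₂) = λ/(μ₂-λ) = 3.1/3.80 = 0.8158
Total: L = L₁ + L₂ = 1.0000 + 0.8158 = 1.8158
W = L/λ = 1.8158/3.1 = 0.5857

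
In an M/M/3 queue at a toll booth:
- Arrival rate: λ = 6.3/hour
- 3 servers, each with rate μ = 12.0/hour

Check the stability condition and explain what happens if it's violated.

Stability requires ρ = λ/(cμ) < 1
ρ = 6.3/(3 × 12.0) = 6.3/36.00 = 0.1750
Since 0.1750 < 1, the system is STABLE.
The servers are busy 17.50% of the time.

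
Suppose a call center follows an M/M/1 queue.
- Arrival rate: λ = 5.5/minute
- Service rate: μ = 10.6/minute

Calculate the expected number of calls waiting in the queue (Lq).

ρ = λ/μ = 5.5/10.6 = 0.5189
For M/M/1: Lq = λ²/(μ(μ-λ))
Lq = 30.25/(10.6 × 5.10)
Lq = 0.5596 calls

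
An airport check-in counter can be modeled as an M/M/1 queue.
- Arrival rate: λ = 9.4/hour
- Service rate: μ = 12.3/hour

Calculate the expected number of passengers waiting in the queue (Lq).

ρ = λ/μ = 9.4/12.3 = 0.7642
For M/M/1: Lq = λ²/(μ(μ-λ))
Lq = 88.36/(12.3 × 2.90)
Lq = 2.4772 passengers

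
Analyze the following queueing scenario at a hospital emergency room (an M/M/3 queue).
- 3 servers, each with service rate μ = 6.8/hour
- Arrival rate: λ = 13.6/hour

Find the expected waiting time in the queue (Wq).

Traffic intensity: ρ = λ/(cμ) = 13.6/(3×6.8) = 0.6667
Since ρ = 0.6667 < 1, system is stable.
Offered load a = λ/μ = cρ = 13.6/6.8 = 2.0000
P₀ = [ Σₙ₌₀^2 aⁿ/n! + a^3/(3!(1-ρ)) ]⁻¹
Σ = a^0/0! + a^1/1! + a^2/2! = 1.0000 + 2.0000 + 2.0000 = 5.0000
a^3/(3!(1-ρ)) = 8.0000/(6 × 0.33333) = 4.0000
P₀ = 1/(5.0000 + 4.0000) = 0.1111
Lq = P₀·a^3·ρ / (3!(1-ρ)²) = 0.1111 × 8.0000 × 0.6667 / (6 × 0.1111) = 0.8889
Wq = Lq/λ = 0.8889/13.6 = 0.06536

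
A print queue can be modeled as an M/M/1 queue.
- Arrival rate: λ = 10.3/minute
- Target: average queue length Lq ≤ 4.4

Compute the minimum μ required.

For M/M/1: Lq = λ²/(μ(μ-λ))
Need Lq ≤ 4.4, i.e. μ(μ-λ) ≥ λ²/4.4
μ² - 10.3μ - 106.09/4.4 ≥ 0  →  μ² - 10.3μ - 24.1113636 ≥ 0
Quadratic formula (positive root): μ = [λ + √(λ² + 4×24.1113636)]/2
Discriminant: 106.09 + 4×24.1113636 = 202.53545, √202.53545 = 14.231495
μ ≥ (10.3 + 14.231495)/2 = 12.2657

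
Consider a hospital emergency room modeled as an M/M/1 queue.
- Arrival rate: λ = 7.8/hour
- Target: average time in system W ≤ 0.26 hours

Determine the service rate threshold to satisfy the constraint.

For M/M/1: W = 1/(μ-λ)
Need W ≤ 0.26, so 1/(μ-λ) ≤ 0.26
μ - λ ≥ 1/0.26 = 3.8462
μ ≥ 7.8 + 3.8462 = 11.6462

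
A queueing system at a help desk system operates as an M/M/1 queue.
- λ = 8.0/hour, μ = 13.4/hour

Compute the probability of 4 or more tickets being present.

ρ = λ/μ = 8.0/13.4 = 0.5970
P(N ≥ n) = ρⁿ
P(N ≥ 4) = 0.5970^4
P(N ≥ 4) = 0.1270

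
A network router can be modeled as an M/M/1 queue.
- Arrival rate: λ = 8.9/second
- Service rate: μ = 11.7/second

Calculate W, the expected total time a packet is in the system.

First, compute utilization: ρ = λ/μ = 8.9/11.7 = 0.7607
For M/M/1: W = 1/(μ-λ)
W = 1/(11.7-8.9) = 1/2.80
W = 0.3571 seconds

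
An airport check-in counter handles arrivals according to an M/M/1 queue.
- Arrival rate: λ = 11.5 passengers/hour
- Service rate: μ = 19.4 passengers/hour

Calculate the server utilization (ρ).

Server utilization: ρ = λ/μ
ρ = 11.5/19.4 = 0.5928
The server is busy 59.28% of the time.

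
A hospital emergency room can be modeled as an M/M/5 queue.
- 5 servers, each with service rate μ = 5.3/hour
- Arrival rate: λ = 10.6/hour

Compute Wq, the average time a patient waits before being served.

Traffic intensity: ρ = λ/(cμ) = 10.6/(5×5.3) = 0.4000
Since ρ = 0.4000 < 1, system is stable.
Offered load a = λ/μ = cρ = 10.6/5.3 = 2.0000
P₀ = [ Σₙ₌₀^4 aⁿ/n! + a^5/(5!(1-ρ)) ]⁻¹
Σ = a^0/0! + a^1/1! + a^2/2! + a^3/3! + a^4/4! = 1.0000 + 2.0000 + 2.0000 + 1.3333 + 0.6667 = 7.0000
a^5/(5!(1-ρ)) = 32.0000/(120 × 0.6000) = 0.4444
P₀ = 1/(7.0000 + 0.4444) = 0.1343
Lq = P₀·a^5·ρ / (5!(1-ρ)²) = 0.13433 × 32.0000 × 0.40000 / (120 × 0.36000) = 0.03980
Wq = Lq/λ = 0.03980/10.6 = 0.003755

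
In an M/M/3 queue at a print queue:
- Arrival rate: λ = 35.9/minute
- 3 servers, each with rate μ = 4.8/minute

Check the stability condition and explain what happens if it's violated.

Stability requires ρ = λ/(cμ) < 1
ρ = 35.9/(3 × 4.8) = 35.9/14.40 = 2.4931
Since 2.4931 ≥ 1, the system is UNSTABLE.
Need c > λ/μ = 35.9/4.8 = 7.48.
Minimum servers needed: c = 8.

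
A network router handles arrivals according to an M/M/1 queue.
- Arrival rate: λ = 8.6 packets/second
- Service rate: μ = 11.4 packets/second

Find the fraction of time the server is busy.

Server utilization: ρ = λ/μ
ρ = 8.6/11.4 = 0.7544
The server is busy 75.44% of the time.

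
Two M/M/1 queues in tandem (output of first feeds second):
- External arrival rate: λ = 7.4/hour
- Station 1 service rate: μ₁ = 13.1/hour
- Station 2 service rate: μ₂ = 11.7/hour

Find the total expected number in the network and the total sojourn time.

By Jackson's theorem, each station behaves as independent M/M/1.
Station 1: ρ₁ = 7.4/13.1 = 0.5649, L₁ = ρ₁/(1-ρ₁) = λ/(μ₁-λ) = 7.4/5.70 = 1.29825
Station 2: ρ₂ = 7.4/11.7 = 0.6325, L₂ = ρ₂/(1-ρ₂) = λ/(μ₂-λ) = 7.4/4.30 = 1.72093
Total: L = L₁ + L₂ = 1.29825 + 1.72093 = 3.0192
W = L/λ = 3.0192/7.4 = 0.4080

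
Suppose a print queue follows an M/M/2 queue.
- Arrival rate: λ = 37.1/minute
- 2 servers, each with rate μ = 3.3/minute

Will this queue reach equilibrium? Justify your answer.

Stability requires ρ = λ/(cμ) < 1
ρ = 37.1/(2 × 3.3) = 37.1/6.60 = 5.6212
Since 5.6212 ≥ 1, the system is UNSTABLE.
Need c > λ/μ = 37.1/3.3 = 11.24.
Minimum servers needed: c = 12.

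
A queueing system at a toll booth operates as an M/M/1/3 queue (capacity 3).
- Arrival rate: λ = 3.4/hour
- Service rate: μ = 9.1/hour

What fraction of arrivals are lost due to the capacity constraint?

ρ = λ/μ = 3.4/9.1 = 0.37363
P₀ = (1-ρ)/(1-ρ^(K+1)) = (1-0.37363)/(1-0.37363^4) = 0.62637/0.98051 = 0.6388
P_K = P₀×ρ^K = 0.6388 × 0.37363^3 = 0.6388 × 0.05216 = 0.03332
Blocking probability = 3.33%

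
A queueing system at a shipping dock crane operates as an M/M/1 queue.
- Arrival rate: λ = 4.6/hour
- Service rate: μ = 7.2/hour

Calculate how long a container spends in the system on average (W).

First, compute utilization: ρ = λ/μ = 4.6/7.2 = 0.6389
For M/M/1: W = 1/(μ-λ)
W = 1/(7.2-4.6) = 1/2.60
W = 0.3846 hours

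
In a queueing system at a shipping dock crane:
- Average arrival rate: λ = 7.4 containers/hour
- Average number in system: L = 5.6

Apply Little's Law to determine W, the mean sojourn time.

Little's Law: L = λW, so W = L/λ
W = 5.6/7.4 = 0.7568 hours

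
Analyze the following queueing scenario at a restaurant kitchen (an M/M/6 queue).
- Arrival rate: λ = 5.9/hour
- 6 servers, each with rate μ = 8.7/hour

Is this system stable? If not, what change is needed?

Stability requires ρ = λ/(cμ) < 1
ρ = 5.9/(6 × 8.7) = 5.9/52.20 = 0.1130
Since 0.1130 < 1, the system is STABLE.
The servers are busy 11.30% of the time.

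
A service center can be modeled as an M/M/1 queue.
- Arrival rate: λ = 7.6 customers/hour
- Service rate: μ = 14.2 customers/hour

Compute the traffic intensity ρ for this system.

Server utilization: ρ = λ/μ
ρ = 7.6/14.2 = 0.5352
The server is busy 53.52% of the time.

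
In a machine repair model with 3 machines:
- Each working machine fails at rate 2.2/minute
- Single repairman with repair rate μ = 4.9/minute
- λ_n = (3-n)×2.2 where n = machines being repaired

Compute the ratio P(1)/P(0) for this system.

P(1)/P(0) = ∏_{i=0}^{1-1} λ_i/μ_{i+1}
= (3-0)×2.2/4.9
= 1.3469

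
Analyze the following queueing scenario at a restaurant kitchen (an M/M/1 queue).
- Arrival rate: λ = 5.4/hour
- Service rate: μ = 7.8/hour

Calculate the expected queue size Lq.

ρ = λ/μ = 5.4/7.8 = 0.6923
For M/M/1: Lq = λ²/(μ(μ-λ))
Lq = 29.16/(7.8 × 2.40)
Lq = 1.5577 orders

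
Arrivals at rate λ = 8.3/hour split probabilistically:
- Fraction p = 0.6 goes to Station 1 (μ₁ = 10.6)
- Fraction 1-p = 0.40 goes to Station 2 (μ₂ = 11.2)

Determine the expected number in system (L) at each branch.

Effective rates: λ₁ = 8.3×0.6 = 4.98, λ₂ = 8.3×0.40 = 3.32
Station 1: ρ₁ = 4.98/10.6 = 0.4698, L₁ = ρ₁/(1-ρ₁) = 0.4698/(1-0.4698) = 0.8861
Station 2: ρ₂ = 3.32/11.2 = 0.2964, L₂ = ρ₂/(1-ρ₂) = 0.2964/(1-0.2964) = 0.4213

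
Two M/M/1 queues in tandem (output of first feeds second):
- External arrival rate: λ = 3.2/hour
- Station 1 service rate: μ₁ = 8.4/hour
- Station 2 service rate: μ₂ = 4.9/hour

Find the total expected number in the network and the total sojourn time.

By Jackson's theorem, each station behaves as independent M/M/1.
Station 1: ρ₁ = 3.2/8.4 = 0.3810, L₁ = ρ₁/(1-ρ₁) = λ/(μ₁-λ) = 3.2/5.20 = 0.615385
Station 2: ρ₂ = 3.2/4.9 = 0.6531, L₂ = ρ₂/(1-ρ₂) = λ/(μ₂-λ) = 3.2/1.70 = 1.88235
Total: L = L₁ + L₂ = 0.615385 + 1.88235 = 2.4977
W = L/λ = 2.4977/3.2 = 0.7805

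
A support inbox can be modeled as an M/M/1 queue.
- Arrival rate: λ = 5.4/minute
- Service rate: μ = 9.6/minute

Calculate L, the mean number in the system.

ρ = λ/μ = 5.4/9.6 = 0.5625
For M/M/1: L = λ/(μ-λ)
L = 5.4/(9.6-5.4) = 5.4/4.20
L = 1.2857 emails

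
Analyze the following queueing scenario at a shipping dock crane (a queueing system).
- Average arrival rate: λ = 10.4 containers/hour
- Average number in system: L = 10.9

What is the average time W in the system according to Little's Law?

Little's Law: L = λW, so W = L/λ
W = 10.9/10.4 = 1.0481 hours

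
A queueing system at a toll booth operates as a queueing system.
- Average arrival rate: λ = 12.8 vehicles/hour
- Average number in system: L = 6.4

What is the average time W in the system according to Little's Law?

Little's Law: L = λW, so W = L/λ
W = 6.4/12.8 = 0.5000 hours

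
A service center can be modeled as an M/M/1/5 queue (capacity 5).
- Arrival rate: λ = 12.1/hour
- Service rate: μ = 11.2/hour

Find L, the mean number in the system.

ρ = λ/μ = 12.1/11.2 = 1.08036
P₀ = (1-ρ)/(1-ρ^(K+1)) = (1-1.08036)/(1-1.08036^6) = -0.08036/-0.5901 = 0.1362
P_K = P₀×ρ^K = 0.13619 × 1.08036^5 = 0.13619 × 1.4718 = 0.2004
L = ρ[1 - (K+1)ρ^K + Kρ^(K+1)] / [(1-ρ)(1-ρ^(K+1))]
L = 1.08036 × (1 - 6×1.471779 + 5×1.590051) / ((1 - 1.08036) × (1 - 1.590051)) = 2.7246 customers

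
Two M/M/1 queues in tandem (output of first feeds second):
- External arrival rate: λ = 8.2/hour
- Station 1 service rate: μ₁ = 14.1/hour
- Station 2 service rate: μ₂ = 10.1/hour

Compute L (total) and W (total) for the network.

By Jackson's theorem, each station behaves as independent M/M/1.
Station 1: ρ₁ = 8.2/14.1 = 0.5816, L₁ = ρ₁/(1-ρ₁) = λ/(μ₁-λ) = 8.2/5.90 = 1.3898
Station 2: ρ₂ = 8.2/10.1 = 0.8119, L₂ = ρ₂/(1-ρ₂) = λ/(μ₂-λ) = 8.2/1.90 = 4.3158
Total: L = L₁ + L₂ = 1.3898 + 4.3158 = 5.7056
W = L/λ = 5.7056/8.2 = 0.6958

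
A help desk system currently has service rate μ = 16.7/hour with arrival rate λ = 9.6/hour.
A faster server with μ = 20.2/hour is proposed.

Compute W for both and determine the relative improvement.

System 1: ρ₁ = 9.6/16.7 = 0.5749, W₁ = 1/(16.7-9.6) = 0.14085
System 2: ρ₂ = 9.6/20.2 = 0.4752, W₂ = 1/(20.2-9.6) = 0.094340
Improvement: (W₁-W₂)/W₁ = (0.14085-0.094340)/0.14085 = 33.02%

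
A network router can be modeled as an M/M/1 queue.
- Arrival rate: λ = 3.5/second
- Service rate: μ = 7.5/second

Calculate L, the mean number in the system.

ρ = λ/μ = 3.5/7.5 = 0.4667
For M/M/1: L = λ/(μ-λ)
L = 3.5/(7.5-3.5) = 3.5/4.00
L = 0.8750 packets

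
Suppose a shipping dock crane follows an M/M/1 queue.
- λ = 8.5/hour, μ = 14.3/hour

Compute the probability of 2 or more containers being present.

ρ = λ/μ = 8.5/14.3 = 0.5944
P(N ≥ n) = ρⁿ
P(N ≥ 2) = 0.5944^2
P(N ≥ 2) = 0.3533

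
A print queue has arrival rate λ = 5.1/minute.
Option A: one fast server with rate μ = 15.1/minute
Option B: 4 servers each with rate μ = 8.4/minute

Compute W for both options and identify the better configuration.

Option A: single server μ = 15.1 (M/M/1)
  ρ_A = 5.1/15.1 = 0.3377
  W_A = 1/(μ-λ) = 1/(15.1-5.1) = 1/10.00 = 0.1000

Option B: 4 servers μ = 8.4 (M/M/4)
  ρ_B = λ/(cμ) = 5.1/(4×8.4) = 0.1518
  Offered load a = λ/μ = cρ = 5.1/8.4 = 0.6071
  P₀ = [ Σₙ₌₀^3 aⁿ/n! + a^4/(4!(1-ρ)) ]⁻¹
  Σ = a^0/0! + a^1/1! + a^2/2! + a^3/3! = 1.0000 + 0.60714 + 0.18431 + 0.037301 = 1.8288
  a^4/(4!(1-ρ)) = 0.13588/(24 × 0.84821) = 0.006675
  P₀ = 1/(1.8288 + 0.006675) = 0.5448
  Lq = P₀·a^4·ρ / (4!(1-ρ)²) = 0.54483 × 0.13588 × 0.15179 / (24 × 0.71947) = 0.0006508
  Wq_B = Lq/λ = 0.00065078/5.1 = 0.00012760
  W_B = Wq_B + 1/μ = 0.00012760 + 0.11905 = 0.1192

Since W_A = 0.1000 < W_B = 0.1192, Option A (single fast server) has the shorter time in system.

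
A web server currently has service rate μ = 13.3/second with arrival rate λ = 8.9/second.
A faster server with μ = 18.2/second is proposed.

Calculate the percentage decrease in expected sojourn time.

System 1: ρ₁ = 8.9/13.3 = 0.6692, W₁ = 1/(13.3-8.9) = 0.22727
System 2: ρ₂ = 8.9/18.2 = 0.4890, W₂ = 1/(18.2-8.9) = 0.10753
Improvement: (W₁-W₂)/W₁ = (0.22727-0.10753)/0.22727 = 52.69%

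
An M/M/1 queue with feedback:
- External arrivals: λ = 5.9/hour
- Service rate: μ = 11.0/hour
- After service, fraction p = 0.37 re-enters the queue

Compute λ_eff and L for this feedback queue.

Effective arrival rate: λ_eff = λ/(1-p) = 5.9/(1-0.37) = 5.9/0.63 = 9.36508
ρ = λ_eff/μ = 9.36508/11.0 = 0.851371
L = ρ/(1-ρ) = 0.851371/(1-0.851371) = 5.7282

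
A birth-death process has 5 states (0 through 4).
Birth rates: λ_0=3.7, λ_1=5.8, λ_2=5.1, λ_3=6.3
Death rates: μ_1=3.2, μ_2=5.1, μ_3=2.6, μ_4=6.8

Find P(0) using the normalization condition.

Ratios P(n)/P(0) = (λ₀···λₙ₋₁)/(μ₁···μₙ):
P(1)/P(0) = (3.7)/(3.2) = 1.1562
P(2)/P(0) = (3.7×5.8)/(3.2×5.1) = 1.3150
P(3)/P(0) = (3.7×5.8×5.1)/(3.2×5.1×2.6) = 2.5793
P(4)/P(0) = (3.7×5.8×5.1×6.3)/(3.2×5.1×2.6×6.8) = 2.3897

Normalization: ∑ P(n) = 1
P(0) × (1.0000 + 1.1562 + 1.3150 + 2.5793 + 2.3897) = 1
P(0) × 8.4402 = 1
P(0) = 1/8.4402 = 0.1185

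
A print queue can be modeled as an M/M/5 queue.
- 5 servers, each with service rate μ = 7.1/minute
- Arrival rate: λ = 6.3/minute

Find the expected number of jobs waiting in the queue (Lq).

Traffic intensity: ρ = λ/(cμ) = 6.3/(5×7.1) = 0.1775
Since ρ = 0.1775 < 1, system is stable.
Offered load a = λ/μ = cρ = 6.3/7.1 = 0.8873
P₀ = [ Σₙ₌₀^4 aⁿ/n! + a^5/(5!(1-ρ)) ]⁻¹
Σ = a^0/0! + a^1/1! + a^2/2! + a^3/3! + a^4/4! = 1.0000 + 0.88732 + 0.39367 + 0.11644 + 0.025830 = 2.4233
a^5/(5!(1-ρ)) = 0.5501/(120 × 0.8225) = 0.005573
P₀ = 1/(2.4233 + 0.005573) = 0.4117
Lq = P₀·a^5·ρ / (5!(1-ρ)²) = 0.41172 × 0.55006 × 0.17746 / (120 × 0.67656) = 0.0004950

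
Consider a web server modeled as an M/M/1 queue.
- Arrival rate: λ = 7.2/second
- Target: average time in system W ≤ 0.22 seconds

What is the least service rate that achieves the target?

For M/M/1: W = 1/(μ-λ)
Need W ≤ 0.22, so 1/(μ-λ) ≤ 0.22
μ - λ ≥ 1/0.22 = 4.5455
μ ≥ 7.2 + 4.5455 = 11.7455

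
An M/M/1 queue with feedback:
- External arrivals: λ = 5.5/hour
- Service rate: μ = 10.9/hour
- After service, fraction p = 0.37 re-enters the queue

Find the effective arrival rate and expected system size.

Effective arrival rate: λ_eff = λ/(1-p) = 5.5/(1-0.37) = 5.5/0.63 = 8.73016
ρ = λ_eff/μ = 8.73016/10.9 = 0.80093
L = ρ/(1-ρ) = 0.80093/(1-0.80093) = 4.0234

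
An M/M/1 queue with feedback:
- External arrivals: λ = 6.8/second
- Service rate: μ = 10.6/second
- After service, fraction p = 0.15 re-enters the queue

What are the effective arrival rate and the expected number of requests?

Effective arrival rate: λ_eff = λ/(1-p) = 6.8/(1-0.15) = 6.8/0.85 = 8.0000
ρ = λ_eff/μ = 8.0000/10.6 = 0.754717
L = ρ/(1-ρ) = 0.754717/(1-0.754717) = 3.0769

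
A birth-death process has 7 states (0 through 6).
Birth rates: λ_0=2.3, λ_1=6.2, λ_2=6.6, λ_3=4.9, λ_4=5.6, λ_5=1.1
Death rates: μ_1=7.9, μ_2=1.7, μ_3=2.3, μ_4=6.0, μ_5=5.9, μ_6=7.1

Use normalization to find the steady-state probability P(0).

Ratios P(n)/P(0) = (λ₀···λₙ₋₁)/(μ₁···μₙ):
P(1)/P(0) = (2.3)/(7.9) = 0.29114
P(2)/P(0) = (2.3×6.2)/(7.9×1.7) = 1.0618
P(3)/P(0) = (2.3×6.2×6.6)/(7.9×1.7×2.3) = 3.0469
P(4)/P(0) = (2.3×6.2×6.6×4.9)/(7.9×1.7×2.3×6.0) = 2.4883
P(5)/P(0) = (2.3×6.2×6.6×4.9×5.6)/(7.9×1.7×2.3×6.0×5.9) = 2.3618
P(6)/P(0) = (2.3×6.2×6.6×4.9×5.6×1.1)/(7.9×1.7×2.3×6.0×5.9×7.1) = 0.36591

Normalization: ∑ P(n) = 1
P(0) × (1.0000 + 0.29114 + 1.0618 + 3.0469 + 2.4883 + 2.3618 + 0.36591) = 1
P(0) × 10.6159 = 1
P(0) = 1/10.6159 = 0.09420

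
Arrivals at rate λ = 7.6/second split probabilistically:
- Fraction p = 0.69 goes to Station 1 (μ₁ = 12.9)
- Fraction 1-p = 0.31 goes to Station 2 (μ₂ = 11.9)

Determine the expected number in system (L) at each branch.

Effective rates: λ₁ = 7.6×0.69 = 5.244, λ₂ = 7.6×0.31 = 2.356
Station 1: ρ₁ = 5.244/12.9 = 0.406512, L₁ = ρ₁/(1-ρ₁) = 0.406512/(1-0.406512) = 0.6850
Station 2: ρ₂ = 2.356/11.9 = 0.1980, L₂ = ρ₂/(1-ρ₂) = 0.1980/(1-0.1980) = 0.2469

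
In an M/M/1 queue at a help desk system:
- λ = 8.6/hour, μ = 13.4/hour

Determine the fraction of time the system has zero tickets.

ρ = λ/μ = 8.6/13.4 = 0.6418
P(0) = 1 - ρ = 1 - 0.6418 = 0.3582
The server is idle 35.82% of the time.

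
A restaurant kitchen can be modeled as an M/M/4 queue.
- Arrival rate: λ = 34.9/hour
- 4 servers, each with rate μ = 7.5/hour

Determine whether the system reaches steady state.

Stability requires ρ = λ/(cμ) < 1
ρ = 34.9/(4 × 7.5) = 34.9/30.00 = 1.1633
Since 1.1633 ≥ 1, the system is UNSTABLE.
Need c > λ/μ = 34.9/7.5 = 4.65.
Minimum servers needed: c = 5.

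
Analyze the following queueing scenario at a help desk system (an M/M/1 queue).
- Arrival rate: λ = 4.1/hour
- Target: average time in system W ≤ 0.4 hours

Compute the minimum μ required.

For M/M/1: W = 1/(μ-λ)
Need W ≤ 0.4, so 1/(μ-λ) ≤ 0.4
μ - λ ≥ 1/0.4 = 2.5000
μ ≥ 4.1 + 2.5000 = 6.6000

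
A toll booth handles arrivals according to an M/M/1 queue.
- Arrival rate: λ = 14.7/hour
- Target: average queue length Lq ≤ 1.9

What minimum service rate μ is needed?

For M/M/1: Lq = λ²/(μ(μ-λ))
Need Lq ≤ 1.9, i.e. μ(μ-λ) ≥ λ²/1.9
μ² - 14.7μ - 216.09/1.9 ≥ 0  →  μ² - 14.7μ - 113.73158 ≥ 0
Quadratic formula (positive root): μ = [λ + √(λ² + 4×113.73158)]/2
Discriminant: 216.09 + 4×113.73158 = 671.0163, √671.0163 = 25.9040
μ ≥ (14.7 + 25.9040)/2 = 20.3020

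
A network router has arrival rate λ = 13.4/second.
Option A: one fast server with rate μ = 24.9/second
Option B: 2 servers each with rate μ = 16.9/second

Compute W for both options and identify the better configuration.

Option A: single server μ = 24.9 (M/M/1)
  ρ_A = 13.4/24.9 = 0.5382
  W_A = 1/(μ-λ) = 1/(24.9-13.4) = 1/11.50 = 0.08696

Option B: 2 servers μ = 16.9 (M/M/2)
  ρ_B = λ/(cμ) = 13.4/(2×16.9) = 0.3964
  Offered load a = λ/μ = cρ = 13.4/16.9 = 0.7929
  P₀ = [ Σₙ₌₀^1 aⁿ/n! + a^2/(2!(1-ρ)) ]⁻¹
  Σ = a^0/0! + a^1/1! = 1.0000 + 0.7929 = 1.7929
  a^2/(2!(1-ρ)) = 0.6287/(2 × 0.6036) = 0.5208
  P₀ = 1/(1.7929 + 0.5208) = 0.4322
  Lq = P₀·a^2·ρ / (2!(1-ρ)²) = 0.43220 × 0.62869 × 0.39645 / (2 × 0.36427) = 0.1479
  Wq_B = Lq/λ = 0.14786/13.4 = 0.011034
  W_B = Wq_B + 1/μ = 0.011034 + 0.059172 = 0.07021

Since W_B = 0.07021 < W_A = 0.08696, Option B (multiple servers) has the shorter time in system.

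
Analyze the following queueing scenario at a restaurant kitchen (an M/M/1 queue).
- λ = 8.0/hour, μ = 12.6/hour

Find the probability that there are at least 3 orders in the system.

ρ = λ/μ = 8.0/12.6 = 0.63492
P(N ≥ n) = ρⁿ
P(N ≥ 3) = 0.63492^3
P(N ≥ 3) = 0.2560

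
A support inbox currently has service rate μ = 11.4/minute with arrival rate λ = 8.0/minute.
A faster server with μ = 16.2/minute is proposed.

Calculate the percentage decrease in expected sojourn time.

System 1: ρ₁ = 8.0/11.4 = 0.7018, W₁ = 1/(11.4-8.0) = 0.29412
System 2: ρ₂ = 8.0/16.2 = 0.4938, W₂ = 1/(16.2-8.0) = 0.12195
Improvement: (W₁-W₂)/W₁ = (0.29412-0.12195)/0.29412 = 58.54%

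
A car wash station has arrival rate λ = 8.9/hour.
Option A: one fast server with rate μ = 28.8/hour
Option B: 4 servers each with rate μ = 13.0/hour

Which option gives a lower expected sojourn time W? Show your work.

Option A: single server μ = 28.8 (M/M/1)
  ρ_A = 8.9/28.8 = 0.3090
  W_A = 1/(μ-λ) = 1/(28.8-8.9) = 1/19.90 = 0.05025

Option B: 4 servers μ = 13.0 (M/M/4)
  ρ_B = λ/(cμ) = 8.9/(4×13.0) = 0.1712
  Offered load a = λ/μ = cρ = 8.9/13.0 = 0.6846
  P₀ = [ Σₙ₌₀^3 aⁿ/n! + a^4/(4!(1-ρ)) ]⁻¹
  Σ = a^0/0! + a^1/1! + a^2/2! + a^3/3! = 1.0000 + 0.6846 + 0.2343 + 0.05348 = 1.9724
  a^4/(4!(1-ρ)) = 0.21968/(24 × 0.82885) = 0.01104
  P₀ = 1/(1.9724 + 0.01104) = 0.5042
  Lq = P₀·a^4·ρ / (4!(1-ρ)²) = 0.5042 × 0.2197 × 0.1712 / (24 × 0.6870) = 0.001150
  Wq_B = Lq/λ = 0.001150/8.9 = 0.0001292
  W_B = Wq_B + 1/μ = 0.0001292 + 0.07692 = 0.07705

Since W_A = 0.05025 < W_B = 0.07705, Option A (single fast server) has the shorter time in system.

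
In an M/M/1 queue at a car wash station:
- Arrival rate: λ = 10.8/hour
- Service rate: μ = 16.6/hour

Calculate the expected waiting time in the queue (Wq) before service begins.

First, compute utilization: ρ = λ/μ = 10.8/16.6 = 0.6506
For M/M/1: Wq = λ/(μ(μ-λ))
Wq = 10.8/(16.6 × (16.6-10.8))
Wq = 10.8/(16.6 × 5.80)
Wq = 0.1122 hours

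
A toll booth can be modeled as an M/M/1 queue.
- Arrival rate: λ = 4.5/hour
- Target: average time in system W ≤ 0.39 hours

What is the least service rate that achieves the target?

For M/M/1: W = 1/(μ-λ)
Need W ≤ 0.39, so 1/(μ-λ) ≤ 0.39
μ - λ ≥ 1/0.39 = 2.5641
μ ≥ 4.5 + 2.5641 = 7.0641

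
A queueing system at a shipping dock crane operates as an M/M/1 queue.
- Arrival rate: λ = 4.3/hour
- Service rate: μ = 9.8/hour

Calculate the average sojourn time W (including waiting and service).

First, compute utilization: ρ = λ/μ = 4.3/9.8 = 0.4388
For M/M/1: W = 1/(μ-λ)
W = 1/(9.8-4.3) = 1/5.50
W = 0.1818 hours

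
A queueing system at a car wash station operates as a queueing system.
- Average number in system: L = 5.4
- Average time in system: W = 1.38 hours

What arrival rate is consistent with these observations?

Little's Law: L = λW, so λ = L/W
λ = 5.4/1.38 = 3.9130 cars/hour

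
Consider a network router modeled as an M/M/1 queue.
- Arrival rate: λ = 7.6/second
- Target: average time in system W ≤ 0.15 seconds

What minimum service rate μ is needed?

For M/M/1: W = 1/(μ-λ)
Need W ≤ 0.15, so 1/(μ-λ) ≤ 0.15
μ - λ ≥ 1/0.15 = 6.6667
μ ≥ 7.6 + 6.6667 = 14.2667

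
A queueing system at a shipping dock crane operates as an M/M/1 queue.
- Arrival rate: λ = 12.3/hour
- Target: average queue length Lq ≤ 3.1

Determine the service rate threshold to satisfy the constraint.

For M/M/1: Lq = λ²/(μ(μ-λ))
Need Lq ≤ 3.1, i.e. μ(μ-λ) ≥ λ²/3.1
μ² - 12.3μ - 151.29/3.1 ≥ 0  →  μ² - 12.3μ - 48.80323 ≥ 0
Quadratic formula (positive root): μ = [λ + √(λ² + 4×48.80323)]/2
Discriminant: 151.29 + 4×48.80323 = 346.5029, √346.5029 = 18.6146
μ ≥ (12.3 + 18.6146)/2 = 15.4573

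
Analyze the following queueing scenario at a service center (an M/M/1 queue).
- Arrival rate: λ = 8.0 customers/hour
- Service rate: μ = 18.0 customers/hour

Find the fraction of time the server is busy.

Server utilization: ρ = λ/μ
ρ = 8.0/18.0 = 0.4444
The server is busy 44.44% of the time.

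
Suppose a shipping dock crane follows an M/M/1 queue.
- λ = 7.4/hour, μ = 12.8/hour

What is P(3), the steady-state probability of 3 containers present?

ρ = λ/μ = 7.4/12.8 = 0.57812
P(n) = (1-ρ)ρⁿ
P(3) = (1-0.57812) × 0.57812^3
P(3) = 0.42188 × 0.19322
P(3) = 0.08152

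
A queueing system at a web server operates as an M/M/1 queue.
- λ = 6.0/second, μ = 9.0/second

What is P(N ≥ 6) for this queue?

ρ = λ/μ = 6.0/9.0 = 0.66667
P(N ≥ n) = ρⁿ
P(N ≥ 6) = 0.66667^6
P(N ≥ 6) = 0.08779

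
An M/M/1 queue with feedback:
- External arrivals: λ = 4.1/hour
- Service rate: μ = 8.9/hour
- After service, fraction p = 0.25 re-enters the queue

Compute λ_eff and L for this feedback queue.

Effective arrival rate: λ_eff = λ/(1-p) = 4.1/(1-0.25) = 4.1/0.75 = 5.46667
ρ = λ_eff/μ = 5.46667/8.9 = 0.61423
L = ρ/(1-ρ) = 0.61423/(1-0.61423) = 1.5922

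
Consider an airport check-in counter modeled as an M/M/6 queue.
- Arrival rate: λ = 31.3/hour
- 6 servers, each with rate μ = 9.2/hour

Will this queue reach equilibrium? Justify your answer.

Stability requires ρ = λ/(cμ) < 1
ρ = 31.3/(6 × 9.2) = 31.3/55.20 = 0.5670
Since 0.5670 < 1, the system is STABLE.
The servers are busy 56.70% of the time.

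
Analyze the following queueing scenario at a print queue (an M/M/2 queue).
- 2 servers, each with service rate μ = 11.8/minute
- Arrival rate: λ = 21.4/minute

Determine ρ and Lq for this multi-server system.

Traffic intensity: ρ = λ/(cμ) = 21.4/(2×11.8) = 0.9068
Since ρ = 0.9068 < 1, system is stable.
Offered load a = λ/μ = cρ = 21.4/11.8 = 1.8136
P₀ = [ Σₙ₌₀^1 aⁿ/n! + a^2/(2!(1-ρ)) ]⁻¹
Σ = a^0/0! + a^1/1! = 1.0000 + 1.8136 = 2.8136
a^2/(2!(1-ρ)) = 3.28900/(2 × 0.0932203) = 17.6410
P₀ = 1/(2.8136 + 17.6410) = 0.04889
Lq = P₀·a^2·ρ / (2!(1-ρ)²) = 0.048889 × 3.2890 × 0.90678 / (2 × 0.0086900) = 8.3893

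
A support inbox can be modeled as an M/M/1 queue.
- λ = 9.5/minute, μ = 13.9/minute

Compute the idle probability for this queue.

ρ = λ/μ = 9.5/13.9 = 0.6835
P(0) = 1 - ρ = 1 - 0.6835 = 0.3165
The server is idle 31.65% of the time.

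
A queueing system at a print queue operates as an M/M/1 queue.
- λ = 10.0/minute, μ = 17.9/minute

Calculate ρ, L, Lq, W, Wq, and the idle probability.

Step 1: ρ = λ/μ = 10.0/17.9 = 0.5587
Step 2: L = λ/(μ-λ) = 10.0/7.90 = 1.2658
Step 3: Lq = λ²/(μ(μ-λ)) = 100.00/(17.9×7.90) = 0.7072
Step 4: W = 1/(μ-λ) = 1/7.90 = 0.12658
Step 5: Wq = λ/(μ(μ-λ)) = 10.0/(17.9×7.90) = 0.07072
Step 6: P(0) = 1-ρ = 0.4413
Verify: L = λW = 10.0×0.12658 = 1.2658 ✔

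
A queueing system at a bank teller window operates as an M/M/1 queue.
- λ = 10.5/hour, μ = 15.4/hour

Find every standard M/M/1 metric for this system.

Step 1: ρ = λ/μ = 10.5/15.4 = 0.6818
Step 2: L = λ/(μ-λ) = 10.5/4.90 = 2.1429
Step 3: Lq = λ²/(μ(μ-λ)) = 110.25/(15.4×4.90) = 1.4610
Step 4: W = 1/(μ-λ) = 1/4.90 = 0.204082
Step 5: Wq = λ/(μ(μ-λ)) = 10.5/(15.4×4.90) = 0.1391
Step 6: P(0) = 1-ρ = 0.3182
Verify: L = λW = 10.5×0.204082 = 2.1429 ✔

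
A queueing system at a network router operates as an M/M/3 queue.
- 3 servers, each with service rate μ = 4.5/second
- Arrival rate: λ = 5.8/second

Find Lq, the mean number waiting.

Traffic intensity: ρ = λ/(cμ) = 5.8/(3×4.5) = 0.4296
Since ρ = 0.4296 < 1, system is stable.
Offered load a = λ/μ = cρ = 5.8/4.5 = 1.2889
P₀ = [ Σₙ₌₀^2 aⁿ/n! + a^3/(3!(1-ρ)) ]⁻¹
Σ = a^0/0! + a^1/1! + a^2/2! = 1.0000 + 1.2889 + 0.8306 = 3.1195
a^3/(3!(1-ρ)) = 2.14115/(6 × 0.570370) = 0.6257
P₀ = 1/(3.1195 + 0.6257) = 0.2670
Lq = P₀·a^3·ρ / (3!(1-ρ)²) = 0.2670 × 2.1411 × 0.4296 / (6 × 0.3253) = 0.1258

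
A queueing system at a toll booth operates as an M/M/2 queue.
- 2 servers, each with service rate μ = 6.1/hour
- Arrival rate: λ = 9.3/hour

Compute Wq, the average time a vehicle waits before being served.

Traffic intensity: ρ = λ/(cμ) = 9.3/(2×6.1) = 0.7623
Since ρ = 0.7623 < 1, system is stable.
Offered load a = λ/μ = cρ = 9.3/6.1 = 1.5246
P₀ = [ Σₙ₌₀^1 aⁿ/n! + a^2/(2!(1-ρ)) ]⁻¹
Σ = a^0/0! + a^1/1! = 1.0000 + 1.5246 = 2.5246
a^2/(2!(1-ρ)) = 2.32438/(2 × 0.237705) = 4.8892
P₀ = 1/(2.5246 + 4.8892) = 0.1349
Lq = P₀·a^2·ρ / (2!(1-ρ)²) = 0.134884 × 2.32438 × 0.762295 / (2 × 0.0565036) = 2.1149
Wq = Lq/λ = 2.1149/9.3 = 0.2274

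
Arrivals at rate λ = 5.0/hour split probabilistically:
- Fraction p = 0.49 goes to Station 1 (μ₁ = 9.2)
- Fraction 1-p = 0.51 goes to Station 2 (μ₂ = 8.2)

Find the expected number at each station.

Effective rates: λ₁ = 5.0×0.49 = 2.45, λ₂ = 5.0×0.51 = 2.55
Station 1: ρ₁ = 2.45/9.2 = 0.2663, L₁ = ρ₁/(1-ρ₁) = 0.2663/(1-0.2663) = 0.3630
Station 2: ρ₂ = 2.55/8.2 = 0.31098, L₂ = ρ₂/(1-ρ₂) = 0.31098/(1-0.31098) = 0.4513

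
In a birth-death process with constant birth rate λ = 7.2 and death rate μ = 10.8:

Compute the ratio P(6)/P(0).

For constant rates: P(n)/P(0) = (λ/μ)^n
P(6)/P(0) = (7.2/10.8)^6 = 0.66667^6 = 0.08779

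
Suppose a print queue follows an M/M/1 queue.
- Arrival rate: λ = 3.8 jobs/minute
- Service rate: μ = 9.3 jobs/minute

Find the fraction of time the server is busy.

Server utilization: ρ = λ/μ
ρ = 3.8/9.3 = 0.4086
The server is busy 40.86% of the time.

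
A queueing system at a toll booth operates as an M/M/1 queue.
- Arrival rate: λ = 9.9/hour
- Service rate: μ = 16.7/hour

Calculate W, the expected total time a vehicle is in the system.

First, compute utilization: ρ = λ/μ = 9.9/16.7 = 0.5928
For M/M/1: W = 1/(μ-λ)
W = 1/(16.7-9.9) = 1/6.80
W = 0.1471 hours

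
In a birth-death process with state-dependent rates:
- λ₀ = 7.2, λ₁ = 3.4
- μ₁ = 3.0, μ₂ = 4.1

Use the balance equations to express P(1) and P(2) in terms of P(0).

Balance equations:
State 0: λ₀P₀ = μ₁P₁ → P₁ = (λ₀/μ₁)P₀ = (7.2/3.0)P₀ = 2.4000P₀
State 1: P₂ = (λ₀λ₁)/(μ₁μ₂)P₀ = (7.2×3.4)/(3.0×4.1)P₀ = 1.9902P₀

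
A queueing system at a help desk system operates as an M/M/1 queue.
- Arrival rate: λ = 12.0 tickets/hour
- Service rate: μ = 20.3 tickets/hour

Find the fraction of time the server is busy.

Server utilization: ρ = λ/μ
ρ = 12.0/20.3 = 0.5911
The server is busy 59.11% of the time.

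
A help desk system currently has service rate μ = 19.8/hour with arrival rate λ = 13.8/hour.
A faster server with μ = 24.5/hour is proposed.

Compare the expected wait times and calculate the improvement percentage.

System 1: ρ₁ = 13.8/19.8 = 0.6970, W₁ = 1/(19.8-13.8) = 0.16667
System 2: ρ₂ = 13.8/24.5 = 0.5633, W₂ = 1/(24.5-13.8) = 0.093458
Improvement: (W₁-W₂)/W₁ = (0.16667-0.093458)/0.16667 = 43.93%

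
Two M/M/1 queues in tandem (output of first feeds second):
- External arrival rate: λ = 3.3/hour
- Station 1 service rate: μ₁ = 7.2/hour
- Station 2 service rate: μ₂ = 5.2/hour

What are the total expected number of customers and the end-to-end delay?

By Jackson's theorem, each station behaves as independent M/M/1.
Station 1: ρ₁ = 3.3/7.2 = 0.4583, L₁ = ρ₁/(1-ρ₁) = λ/(μ₁-λ) = 3.3/3.90 = 0.8462
Station 2: ρ₂ = 3.3/5.2 = 0.6346, L₂ = ρ₂/(1-ρ₂) = λ/(μ₂-λ) = 3.3/1.90 = 1.7368
Total: L = L₁ + L₂ = 0.8462 + 1.7368 = 2.5830
W = L/λ = 2.5830/3.3 = 0.7827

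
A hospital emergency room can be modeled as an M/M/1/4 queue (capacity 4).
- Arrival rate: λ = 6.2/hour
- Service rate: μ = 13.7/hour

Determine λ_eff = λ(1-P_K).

ρ = λ/μ = 6.2/13.7 = 0.45255
P₀ = (1-ρ)/(1-ρ^(K+1)) = (1-0.45255)/(1-0.45255^5) = 0.5474/0.9810 = 0.5580
P_K = P₀×ρ^K = 0.55804 × 0.45255^4 = 0.55804 × 0.041944 = 0.02341
λ_eff = λ(1-P_K) = 6.2 × (1 - 0.02341) = 6.2 × 0.9766 = 6.0549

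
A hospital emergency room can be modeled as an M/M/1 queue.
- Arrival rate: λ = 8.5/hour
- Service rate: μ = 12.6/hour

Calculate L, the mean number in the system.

ρ = λ/μ = 8.5/12.6 = 0.6746
For M/M/1: L = λ/(μ-λ)
L = 8.5/(12.6-8.5) = 8.5/4.10
L = 2.0732 patients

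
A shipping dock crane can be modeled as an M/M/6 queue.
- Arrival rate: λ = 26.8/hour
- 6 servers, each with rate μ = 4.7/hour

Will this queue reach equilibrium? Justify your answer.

Stability requires ρ = λ/(cμ) < 1
ρ = 26.8/(6 × 4.7) = 26.8/28.20 = 0.9504
Since 0.9504 < 1, the system is STABLE.
The servers are busy 95.04% of the time.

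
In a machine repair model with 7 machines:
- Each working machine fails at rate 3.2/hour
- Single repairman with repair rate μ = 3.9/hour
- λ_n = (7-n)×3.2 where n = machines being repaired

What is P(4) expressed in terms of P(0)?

P(4)/P(0) = ∏_{i=0}^{4-1} λ_i/μ_{i+1}
= (7-0)×3.2/3.9 × (7-1)×3.2/3.9 × (7-2)×3.2/3.9 × (7-3)×3.2/3.9
= 380.7332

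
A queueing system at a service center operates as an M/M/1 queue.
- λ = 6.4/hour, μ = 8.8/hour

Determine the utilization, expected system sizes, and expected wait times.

Step 1: ρ = λ/μ = 6.4/8.8 = 0.7273
Step 2: L = λ/(μ-λ) = 6.4/2.40 = 2.6667
Step 3: Lq = λ²/(μ(μ-λ)) = 40.96/(8.8×2.40) = 1.9394
Step 4: W = 1/(μ-λ) = 1/2.40 = 0.41667
Step 5: Wq = λ/(μ(μ-λ)) = 6.4/(8.8×2.40) = 0.3030
Step 6: P(0) = 1-ρ = 0.2727
Verify: L = λW = 6.4×0.41667 = 2.6667 ✔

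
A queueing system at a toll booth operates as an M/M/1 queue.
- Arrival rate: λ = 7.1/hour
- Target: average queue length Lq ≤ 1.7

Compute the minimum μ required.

For M/M/1: Lq = λ²/(μ(μ-λ))
Need Lq ≤ 1.7, i.e. μ(μ-λ) ≥ λ²/1.7
μ² - 7.1μ - 50.41/1.7 ≥ 0  →  μ² - 7.1μ - 29.65294 ≥ 0
Quadratic formula (positive root): μ = [λ + √(λ² + 4×29.65294)]/2
Discriminant: 50.41 + 4×29.65294 = 169.0218, √169.0218 = 13.0008
μ ≥ (7.1 + 13.0008)/2 = 10.0504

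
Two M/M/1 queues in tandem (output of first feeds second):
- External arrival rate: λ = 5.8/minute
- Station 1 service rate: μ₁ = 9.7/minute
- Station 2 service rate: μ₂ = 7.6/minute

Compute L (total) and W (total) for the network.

By Jackson's theorem, each station behaves as independent M/M/1.
Station 1: ρ₁ = 5.8/9.7 = 0.5979, L₁ = ρ₁/(1-ρ₁) = λ/(μ₁-λ) = 5.8/3.90 = 1.4872
Station 2: ρ₂ = 5.8/7.6 = 0.7632, L₂ = ρ₂/(1-ρ₂) = λ/(μ₂-λ) = 5.8/1.80 = 3.2222
Total: L = L₁ + L₂ = 1.4872 + 3.2222 = 4.7094
W = L/λ = 4.7094/5.8 = 0.8120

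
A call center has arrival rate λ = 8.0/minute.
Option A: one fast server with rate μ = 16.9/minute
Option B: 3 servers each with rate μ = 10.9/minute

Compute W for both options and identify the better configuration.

Option A: single server μ = 16.9 (M/M/1)
  ρ_A = 8.0/16.9 = 0.4734
  W_A = 1/(μ-λ) = 1/(16.9-8.0) = 1/8.90 = 0.1124

Option B: 3 servers μ = 10.9 (M/M/3)
  ρ_B = λ/(cμ) = 8.0/(3×10.9) = 0.2446
  Offered load a = λ/μ = cρ = 8.0/10.9 = 0.7339
  P₀ = [ Σₙ₌₀^2 aⁿ/n! + a^3/(3!(1-ρ)) ]⁻¹
  Σ = a^0/0! + a^1/1! + a^2/2! = 1.0000 + 0.73394 + 0.26934 = 2.0033
  a^3/(3!(1-ρ)) = 0.395358/(6 × 0.755352) = 0.08723
  P₀ = 1/(2.00328 + 0.0872348) = 0.4784
  Lq = P₀·a^3·ρ / (3!(1-ρ)²) = 0.47835 × 0.39536 × 0.24465 / (6 × 0.57056) = 0.01352
  Wq_B = Lq/λ = 0.013515/8.0 = 0.001689
  W_B = Wq_B + 1/μ = 0.001689 + 0.09174 = 0.09343

Since W_B = 0.09343 < W_A = 0.1124, Option B (multiple servers) has the shorter time in system.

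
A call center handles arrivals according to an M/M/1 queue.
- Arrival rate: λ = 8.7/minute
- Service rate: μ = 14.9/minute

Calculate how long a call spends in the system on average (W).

First, compute utilization: ρ = λ/μ = 8.7/14.9 = 0.5839
For M/M/1: W = 1/(μ-λ)
W = 1/(14.9-8.7) = 1/6.20
W = 0.1613 minutes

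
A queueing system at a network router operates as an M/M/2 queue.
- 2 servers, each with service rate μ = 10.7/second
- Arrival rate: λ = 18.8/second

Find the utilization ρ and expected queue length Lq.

Traffic intensity: ρ = λ/(cμ) = 18.8/(2×10.7) = 0.8785
Since ρ = 0.8785 < 1, system is stable.
Offered load a = λ/μ = cρ = 18.8/10.7 = 1.7570
P₀ = [ Σₙ₌₀^1 aⁿ/n! + a^2/(2!(1-ρ)) ]⁻¹
Σ = a^0/0! + a^1/1! = 1.0000 + 1.7570 = 2.7570
a^2/(2!(1-ρ)) = 3.087082/(2 × 0.1214953) = 12.7045
P₀ = 1/(2.7570 + 12.7045) = 0.06468
Lq = P₀·a^2·ρ / (2!(1-ρ)²) = 0.0646766 × 3.08708 × 0.878505 / (2 × 0.0147611) = 5.9414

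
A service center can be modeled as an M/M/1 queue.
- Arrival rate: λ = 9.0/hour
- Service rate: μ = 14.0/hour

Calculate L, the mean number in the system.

ρ = λ/μ = 9.0/14.0 = 0.6429
For M/M/1: L = λ/(μ-λ)
L = 9.0/(14.0-9.0) = 9.0/5.00
L = 1.8000 customers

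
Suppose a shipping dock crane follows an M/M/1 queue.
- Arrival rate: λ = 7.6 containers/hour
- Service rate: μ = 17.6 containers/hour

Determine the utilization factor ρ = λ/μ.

Server utilization: ρ = λ/μ
ρ = 7.6/17.6 = 0.4318
The server is busy 43.18% of the time.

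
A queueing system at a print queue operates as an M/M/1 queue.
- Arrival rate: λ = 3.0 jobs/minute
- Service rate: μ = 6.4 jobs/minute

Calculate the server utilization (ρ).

Server utilization: ρ = λ/μ
ρ = 3.0/6.4 = 0.4688
The server is busy 46.88% of the time.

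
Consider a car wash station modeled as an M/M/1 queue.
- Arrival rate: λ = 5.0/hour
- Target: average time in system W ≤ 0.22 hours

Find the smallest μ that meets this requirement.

For M/M/1: W = 1/(μ-λ)
Need W ≤ 0.22, so 1/(μ-λ) ≤ 0.22
μ - λ ≥ 1/0.22 = 4.5455
μ ≥ 5.0 + 4.5455 = 9.5455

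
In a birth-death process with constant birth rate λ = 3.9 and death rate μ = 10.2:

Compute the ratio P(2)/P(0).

For constant rates: P(n)/P(0) = (λ/μ)^n
P(2)/P(0) = (3.9/10.2)^2 = 0.3824^2 = 0.1462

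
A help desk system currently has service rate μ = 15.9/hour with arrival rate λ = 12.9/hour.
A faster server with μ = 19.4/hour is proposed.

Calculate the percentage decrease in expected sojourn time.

System 1: ρ₁ = 12.9/15.9 = 0.8113, W₁ = 1/(15.9-12.9) = 0.333333
System 2: ρ₂ = 12.9/19.4 = 0.6649, W₂ = 1/(19.4-12.9) = 0.153846
Improvement: (W₁-W₂)/W₁ = (0.333333-0.153846)/0.333333 = 53.85%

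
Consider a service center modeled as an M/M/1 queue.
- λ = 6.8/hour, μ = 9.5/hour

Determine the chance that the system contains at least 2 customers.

ρ = λ/μ = 6.8/9.5 = 0.7158
P(N ≥ n) = ρⁿ
P(N ≥ 2) = 0.7158^2
P(N ≥ 2) = 0.5124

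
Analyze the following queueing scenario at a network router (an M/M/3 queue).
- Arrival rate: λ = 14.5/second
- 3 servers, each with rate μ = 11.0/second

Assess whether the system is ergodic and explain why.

Stability requires ρ = λ/(cμ) < 1
ρ = 14.5/(3 × 11.0) = 14.5/33.00 = 0.4394
Since 0.4394 < 1, the system is STABLE.
The servers are busy 43.94% of the time.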